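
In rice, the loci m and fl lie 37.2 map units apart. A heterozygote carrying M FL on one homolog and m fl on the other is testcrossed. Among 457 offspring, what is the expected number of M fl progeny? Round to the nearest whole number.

85

A map distance of 37.2 map units corresponds to a recombination frequency of 0.372.
The F1 is M FL / m fl, so M fl is a recombinant gamete class with expected frequency r/2 = 0.372/2 = 0.1860.
Expected number = 0.1860 × 457 = 85.00 ≈ 85.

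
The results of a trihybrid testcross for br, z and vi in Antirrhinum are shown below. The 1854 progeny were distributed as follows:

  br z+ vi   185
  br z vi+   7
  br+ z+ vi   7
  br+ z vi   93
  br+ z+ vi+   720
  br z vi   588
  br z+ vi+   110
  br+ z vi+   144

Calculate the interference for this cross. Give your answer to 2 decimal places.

The two most frequent reciprocal classes, br+ z+ vi+ and br z vi, are the parental types, so the F1 was br+ z+ vi+ / br z vi.
The two rarest classes, br+ z+ vi and br z vi+, are the double crossovers. Comparing them with the parentals, only the vi allele has switched, so vi is the middle locus and the order is z – vi – br.
z–vi: (329 + 14)/1854 = 0.1850; vi–br: (203 + 14)/1854 = 0.1170.
Expected DCO frequency = 0.1850 × 0.1170 ≈ 0.02165; observed = 14/1854 ≈ 0.00755.
Coefficient of coincidence = 0.00755/0.02165 ≈ 0.35; interference = 1 − 0.35 = 0.65.

0.65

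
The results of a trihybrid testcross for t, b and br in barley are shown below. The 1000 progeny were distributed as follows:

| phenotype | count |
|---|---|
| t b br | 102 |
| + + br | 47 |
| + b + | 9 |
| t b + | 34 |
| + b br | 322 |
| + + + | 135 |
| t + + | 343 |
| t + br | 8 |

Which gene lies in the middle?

The two most frequent reciprocal classes, + b br and t + +, are the parental types, so the F1 was + b br / t + +.
The two rarest classes, + b + and t + br, are the double crossovers. Comparing them with the parentals, only the br allele has switched, so br is the middle locus and the order is b – br – t.

br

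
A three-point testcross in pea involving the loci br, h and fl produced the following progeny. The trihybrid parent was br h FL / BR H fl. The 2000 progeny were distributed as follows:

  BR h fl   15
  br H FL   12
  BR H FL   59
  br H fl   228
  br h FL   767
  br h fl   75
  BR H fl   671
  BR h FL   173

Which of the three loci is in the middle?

The two rarest classes, br H FL and BR h fl, are the double crossovers. Comparing them with the parentals, only the h allele has switched, so h is the middle locus and the order is br – h – fl.

h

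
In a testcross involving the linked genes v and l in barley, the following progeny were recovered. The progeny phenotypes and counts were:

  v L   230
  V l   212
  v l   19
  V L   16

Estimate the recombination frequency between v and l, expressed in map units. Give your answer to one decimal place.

7.3 map units

The two most frequent classes, V l (212) and v L (230), are the parental types, so the F1 was V l / v L.
The recombinant classes are V L and v l: 16 + 19 = 35.
Recombination frequency = 35/477 = 0.0734 ≈ 7.3%, i.e. 7.3 map units.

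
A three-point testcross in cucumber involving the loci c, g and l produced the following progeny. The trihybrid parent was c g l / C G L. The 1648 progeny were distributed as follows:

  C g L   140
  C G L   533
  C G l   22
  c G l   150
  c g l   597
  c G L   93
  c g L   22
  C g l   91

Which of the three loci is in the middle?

The two rarest classes, c g L and C G l, are the double crossovers. Comparing them with the parentals, only the l allele has switched, so l is the middle locus and the order is g – l – c.

l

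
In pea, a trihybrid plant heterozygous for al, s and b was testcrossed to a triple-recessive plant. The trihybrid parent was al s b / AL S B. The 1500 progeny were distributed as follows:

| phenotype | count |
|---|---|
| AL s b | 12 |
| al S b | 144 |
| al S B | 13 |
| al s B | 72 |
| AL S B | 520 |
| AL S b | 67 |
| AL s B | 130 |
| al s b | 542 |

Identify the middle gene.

al

The two rarest classes, AL s b and al S B, are the double crossovers. Comparing them with the parentals, only the al allele has switched, so al is the middle locus and the order is s – al – b.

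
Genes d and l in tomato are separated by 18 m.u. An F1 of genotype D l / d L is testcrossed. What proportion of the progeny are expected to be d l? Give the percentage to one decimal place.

9.0%

A map distance of 18 m.u. corresponds to a recombination frequency of 0.180.
The F1 is D l / d L, so d l is a recombinant gamete class with expected frequency r/2 = 0.180/2 = 0.0900.
That is 0.0900 = 9.0% of the progeny.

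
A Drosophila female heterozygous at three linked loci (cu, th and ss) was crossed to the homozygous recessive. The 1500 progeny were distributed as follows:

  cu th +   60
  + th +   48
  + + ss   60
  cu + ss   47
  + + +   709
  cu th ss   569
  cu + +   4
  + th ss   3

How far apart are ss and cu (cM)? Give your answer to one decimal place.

8.5 cM

The two most frequent reciprocal classes, cu th ss and + + +, are the parental types, so the F1 was cu th ss / + + +.
The two rarest classes, + th ss and cu + +, are the double crossovers. Comparing them with the parentals, only the cu allele has switched, so cu is the middle locus and the order is ss – cu – th.
Crossovers in the ss–cu interval produce the single-crossover classes cu th + and + + ss (60 + 60 = 120) plus the double crossovers (7).
RF(ss–cu) = (120 + 7) / 1500 = 127/1500 = 0.0847 → 8.5 cM.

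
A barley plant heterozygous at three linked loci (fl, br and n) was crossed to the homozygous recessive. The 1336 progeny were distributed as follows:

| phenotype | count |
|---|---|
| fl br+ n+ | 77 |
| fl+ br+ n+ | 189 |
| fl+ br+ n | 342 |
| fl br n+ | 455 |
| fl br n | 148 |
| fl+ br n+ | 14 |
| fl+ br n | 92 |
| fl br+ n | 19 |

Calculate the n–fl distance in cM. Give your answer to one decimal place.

The two most frequent reciprocal classes, fl+ br+ n and fl br n+, are the parental types, so the F1 was fl+ br+ n / fl br n+.
The two rarest classes, fl br+ n and fl+ br n+, are the double crossovers. Comparing them with the parentals, only the fl allele has switched, so fl is the middle locus and the order is n – fl – br.
Crossovers in the n–fl interval produce the single-crossover classes fl+ br+ n+ and fl br n (189 + 148 = 337) plus the double crossovers (33).
RF(n–fl) = (337 + 33) / 1336 = 370/1336 = 0.2769 → 27.7 cM.

27.7 cM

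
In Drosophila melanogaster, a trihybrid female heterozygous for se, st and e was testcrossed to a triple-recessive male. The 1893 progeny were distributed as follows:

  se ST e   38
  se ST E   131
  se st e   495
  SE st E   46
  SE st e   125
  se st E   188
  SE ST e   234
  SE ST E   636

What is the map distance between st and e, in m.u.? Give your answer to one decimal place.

The two most frequent reciprocal classes, se st e and SE ST E, are the parental types, so the F1 was se st e / SE ST E.
The two rarest classes, se ST e and SE st E, are the double crossovers. Comparing them with the parentals, only the st allele has switched, so st is the middle locus and the order is e – st – se.
Crossovers in the e–st interval produce the single-crossover classes se st E and SE ST e (188 + 234 = 422) plus the double crossovers (84).
RF(e–st) = (422 + 84) / 1893 = 506/1893 = 0.2673 → 26.7 m.u.

26.7 m.u.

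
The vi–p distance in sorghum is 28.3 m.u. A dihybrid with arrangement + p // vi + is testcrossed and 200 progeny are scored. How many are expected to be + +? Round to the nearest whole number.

28

A map distance of 28.3 m.u. corresponds to a recombination frequency of 0.283.
The F1 is + p / vi +, so + + is a recombinant gamete class with expected frequency r/2 = 0.283/2 = 0.1415.
Expected number = 0.1415 × 200 = 28.30 ≈ 28.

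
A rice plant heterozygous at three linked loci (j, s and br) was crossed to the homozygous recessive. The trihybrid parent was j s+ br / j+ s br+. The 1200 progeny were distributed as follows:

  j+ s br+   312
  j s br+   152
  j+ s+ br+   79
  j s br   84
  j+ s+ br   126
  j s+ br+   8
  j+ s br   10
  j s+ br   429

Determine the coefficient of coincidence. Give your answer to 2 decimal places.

0.40

The two rarest classes, j s+ br+ and j+ s br, are the double crossovers. Comparing them with the parentals, only the br allele has switched, so br is the middle locus and the order is j – br – s.
j–br: (278 + 18)/1200 = 0.2467; br–s: (163 + 18)/1200 = 0.1508.
Expected DCO frequency = 0.2467 × 0.1508 ≈ 0.03720; observed = 18/1200 ≈ 0.01500.
Coefficient of coincidence = 0.01500/0.03720 ≈ 0.40.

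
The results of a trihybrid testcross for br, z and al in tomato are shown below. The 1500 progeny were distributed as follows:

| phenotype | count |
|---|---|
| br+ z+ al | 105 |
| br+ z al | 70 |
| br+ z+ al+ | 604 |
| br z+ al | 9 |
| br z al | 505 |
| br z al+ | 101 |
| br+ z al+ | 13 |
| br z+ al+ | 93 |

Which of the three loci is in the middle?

z

The two most frequent reciprocal classes, br z al and br+ z+ al+, are the parental types, so the F1 was br z al / br+ z+ al+.
The two rarest classes, br z+ al and br+ z al+, are the double crossovers. Comparing them with the parentals, only the z allele has switched, so z is the middle locus and the order is al – z – br.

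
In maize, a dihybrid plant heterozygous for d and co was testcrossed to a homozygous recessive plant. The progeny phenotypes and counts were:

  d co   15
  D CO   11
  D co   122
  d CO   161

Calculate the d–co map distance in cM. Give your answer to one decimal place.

The two most frequent classes, D co (122) and d CO (161), are the parental types, so the F1 was D co / d CO.
The recombinant classes are D CO and d co: 11 + 15 = 26.
Recombination frequency = 26/309 = 0.0841 ≈ 8.4%, i.e. 8.4 cM.

8.4 cM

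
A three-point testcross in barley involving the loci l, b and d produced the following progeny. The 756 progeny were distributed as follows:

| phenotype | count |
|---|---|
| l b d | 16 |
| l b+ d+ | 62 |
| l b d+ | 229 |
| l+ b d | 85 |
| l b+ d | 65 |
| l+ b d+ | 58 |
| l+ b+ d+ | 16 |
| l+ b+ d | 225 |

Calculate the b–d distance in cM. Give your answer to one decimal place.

23.7 cM

The two most frequent reciprocal classes, l b d+ and l+ b+ d, are the parental types, so the F1 was l b d+ / l+ b+ d.
The two rarest classes, l b d and l+ b+ d+, are the double crossovers. Comparing them with the parentals, only the d allele has switched, so d is the middle locus and the order is b – d – l.
Crossovers in the b–d interval produce the single-crossover classes l b+ d+ and l+ b d (62 + 85 = 147) plus the double crossovers (32).
RF(b–d) = (147 + 32) / 756 = 179/756 = 0.2368 → 23.7 cM.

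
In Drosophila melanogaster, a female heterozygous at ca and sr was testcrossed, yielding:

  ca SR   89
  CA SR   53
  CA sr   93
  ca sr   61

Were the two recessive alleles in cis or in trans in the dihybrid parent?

trans

The two most frequent classes are CA sr (93) and ca SR (89); these are the parental (non-recombinant) types.
So the F1 carried CA sr on one chromosome and ca SR on the other — the recessive alleles are on opposite chromosomes (trans / repulsion).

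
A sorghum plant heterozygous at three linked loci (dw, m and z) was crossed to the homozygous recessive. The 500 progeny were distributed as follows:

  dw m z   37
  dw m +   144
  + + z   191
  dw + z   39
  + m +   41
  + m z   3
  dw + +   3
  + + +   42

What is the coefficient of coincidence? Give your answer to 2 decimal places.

0.41

The two most frequent reciprocal classes, dw m + and + + z, are the parental types, so the F1 was dw m + / + + z.
The two rarest classes, dw + + and + m z, are the double crossovers. Comparing them with the parentals, only the m allele has switched, so m is the middle locus and the order is dw – m – z.
dw–m: (80 + 6)/500 = 0.1720; m–z: (79 + 6)/500 = 0.1700.
Expected DCO frequency = 0.1720 × 0.1700 ≈ 0.02924; observed = 6/500 ≈ 0.01200.
Coefficient of coincidence = 0.01200/0.02924 ≈ 0.41.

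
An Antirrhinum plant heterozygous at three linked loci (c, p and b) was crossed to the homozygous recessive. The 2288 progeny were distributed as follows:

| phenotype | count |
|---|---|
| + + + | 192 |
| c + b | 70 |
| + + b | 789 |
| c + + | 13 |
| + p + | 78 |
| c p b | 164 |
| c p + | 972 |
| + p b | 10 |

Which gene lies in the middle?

p

The two most frequent reciprocal classes, c p + and + + b, are the parental types, so the F1 was c p + / + + b.
The two rarest classes, c + + and + p b, are the double crossovers. Comparing them with the parentals, only the p allele has switched, so p is the middle locus and the order is b – p – c.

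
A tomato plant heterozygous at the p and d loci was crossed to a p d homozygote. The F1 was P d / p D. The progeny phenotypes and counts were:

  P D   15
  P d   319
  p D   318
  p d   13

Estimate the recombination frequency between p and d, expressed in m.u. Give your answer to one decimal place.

The recombinant classes are P D and p d: 15 + 13 = 28.
Recombination frequency = 28/665 = 0.0421 ≈ 4.2%, i.e. 4.2 m.u.

4.2 m.u.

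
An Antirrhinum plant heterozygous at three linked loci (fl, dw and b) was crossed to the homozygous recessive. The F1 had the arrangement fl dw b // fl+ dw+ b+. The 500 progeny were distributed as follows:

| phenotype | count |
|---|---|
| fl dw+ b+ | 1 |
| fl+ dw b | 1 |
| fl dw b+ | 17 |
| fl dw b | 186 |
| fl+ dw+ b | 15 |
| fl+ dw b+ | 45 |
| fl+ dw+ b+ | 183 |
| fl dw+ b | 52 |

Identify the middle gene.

fl

The two rarest classes, fl+ dw b and fl dw+ b+, are the double crossovers. Comparing them with the parentals, only the fl allele has switched, so fl is the middle locus and the order is b – fl – dw.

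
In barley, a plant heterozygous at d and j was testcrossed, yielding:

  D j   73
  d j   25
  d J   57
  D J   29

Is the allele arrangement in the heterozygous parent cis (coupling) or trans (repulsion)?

The two most frequent classes are D j (73) and d J (57); these are the parental (non-recombinant) types.
So the F1 carried D j on one chromosome and d J on the other — the recessive alleles are on opposite chromosomes (trans / repulsion).

trans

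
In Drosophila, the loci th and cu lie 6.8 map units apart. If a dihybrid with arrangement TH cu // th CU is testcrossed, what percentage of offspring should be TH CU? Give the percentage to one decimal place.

3.4%

A map distance of 6.8 map units corresponds to a recombination frequency of 0.068.
The F1 is TH cu / th CU, so TH CU is a recombinant gamete class with expected frequency r/2 = 0.068/2 = 0.0340.
That is 0.0340 = 3.4% of the progeny.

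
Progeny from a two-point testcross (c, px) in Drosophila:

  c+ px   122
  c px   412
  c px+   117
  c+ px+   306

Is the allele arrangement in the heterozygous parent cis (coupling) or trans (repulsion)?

The two most frequent classes are c+ px+ (306) and c px (412); these are the parental (non-recombinant) types.
So the F1 carried c+ px+ on one chromosome and c px on the other — the recessive alleles are on the same chromosome (cis / coupling).

cis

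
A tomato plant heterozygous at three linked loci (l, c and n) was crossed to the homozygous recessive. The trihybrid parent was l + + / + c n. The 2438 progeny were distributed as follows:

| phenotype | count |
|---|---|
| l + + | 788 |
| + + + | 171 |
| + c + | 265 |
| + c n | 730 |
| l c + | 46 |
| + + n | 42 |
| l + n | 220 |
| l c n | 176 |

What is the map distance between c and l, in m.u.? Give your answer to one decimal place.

17.8 m.u.

The two rarest classes, l c + and + + n, are the double crossovers. Comparing them with the parentals, only the c allele has switched, so c is the middle locus and the order is l – c – n.
Crossovers in the l–c interval produce the single-crossover classes + + + and l c n (171 + 176 = 347) plus the double crossovers (88).
RF(l–c) = (347 + 88) / 2438 = 435/2438 = 0.1784 → 17.8 m.u.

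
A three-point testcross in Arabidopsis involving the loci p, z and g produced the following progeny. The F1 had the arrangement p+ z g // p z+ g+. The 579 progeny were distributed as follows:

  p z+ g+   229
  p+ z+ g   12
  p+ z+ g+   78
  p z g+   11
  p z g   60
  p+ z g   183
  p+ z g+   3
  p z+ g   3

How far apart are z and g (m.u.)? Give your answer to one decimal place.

The two rarest classes, p+ z g+ and p z+ g, are the double crossovers. Comparing them with the parentals, only the g allele has switched, so g is the middle locus and the order is p – g – z.
Crossovers in the g–z interval produce the single-crossover classes p+ z+ g and p z g+ (12 + 11 = 23) plus the double crossovers (6).
RF(g–z) = (23 + 6) / 579 = 29/579 = 0.0501 → 5.0 m.u.

5.0 m.u.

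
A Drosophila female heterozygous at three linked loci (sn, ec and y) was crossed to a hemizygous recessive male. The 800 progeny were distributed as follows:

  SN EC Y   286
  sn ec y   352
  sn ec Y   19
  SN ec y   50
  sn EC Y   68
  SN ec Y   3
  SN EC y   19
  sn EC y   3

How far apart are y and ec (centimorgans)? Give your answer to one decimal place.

The two most frequent reciprocal classes, sn ec y and SN EC Y, are the parental types, so the F1 was sn ec y / SN EC Y.
The two rarest classes, sn EC y and SN ec Y, are the double crossovers. Comparing them with the parentals, only the ec allele has switched, so ec is the middle locus and the order is y – ec – sn.
Crossovers in the y–ec interval produce the single-crossover classes sn ec Y and SN EC y (19 + 19 = 38) plus the double crossovers (6).
RF(y–ec) = (38 + 6) / 800 = 44/800 = 0.0550 → 5.5 centimorgans.

5.5 centimorgans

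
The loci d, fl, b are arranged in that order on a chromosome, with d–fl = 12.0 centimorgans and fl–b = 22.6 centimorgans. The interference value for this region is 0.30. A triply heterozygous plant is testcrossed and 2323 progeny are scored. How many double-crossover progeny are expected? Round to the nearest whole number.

Map distances give recombination frequencies of 0.120 and 0.226 for the two intervals.
With interference 0.30 (so coincidence = 0.70), expected double-crossover frequency = 0.120 × 0.226 × 0.70 = 0.01898.
Expected number = 0.01898 × 2323 = 44.10 ≈ 44.

44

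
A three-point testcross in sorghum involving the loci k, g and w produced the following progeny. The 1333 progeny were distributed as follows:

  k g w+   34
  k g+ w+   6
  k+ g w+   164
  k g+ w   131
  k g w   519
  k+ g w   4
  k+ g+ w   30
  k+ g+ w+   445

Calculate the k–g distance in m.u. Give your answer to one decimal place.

22.9 m.u.

The two most frequent reciprocal classes, k g w and k+ g+ w+, are the parental types, so the F1 was k g w / k+ g+ w+.
The two rarest classes, k+ g w and k g+ w+, are the double crossovers. Comparing them with the parentals, only the k allele has switched, so k is the middle locus and the order is g – k – w.
Crossovers in the g–k interval produce the single-crossover classes k g+ w and k+ g w+ (131 + 164 = 295) plus the double crossovers (10).
RF(g–k) = (295 + 10) / 1333 = 305/1333 = 0.2288 → 22.9 m.u.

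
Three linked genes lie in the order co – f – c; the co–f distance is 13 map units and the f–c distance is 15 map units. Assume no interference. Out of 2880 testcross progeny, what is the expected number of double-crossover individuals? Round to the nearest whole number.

56

Map distances give recombination frequencies of 0.130 and 0.150 for the two intervals.
With no interference, expected double-crossover frequency = 0.130 × 0.150 = 0.01950.
Expected number = 0.01950 × 2880 = 56.16 ≈ 56.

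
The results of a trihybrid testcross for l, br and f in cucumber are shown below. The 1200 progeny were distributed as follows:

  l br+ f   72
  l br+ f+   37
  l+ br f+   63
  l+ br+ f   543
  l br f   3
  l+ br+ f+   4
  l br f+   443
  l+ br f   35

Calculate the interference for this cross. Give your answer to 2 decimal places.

0.25

The two most frequent reciprocal classes, l+ br+ f and l br f+, are the parental types, so the F1 was l+ br+ f / l br f+.
The two rarest classes, l+ br+ f+ and l br f, are the double crossovers. Comparing them with the parentals, only the f allele has switched, so f is the middle locus and the order is l – f – br.
l–f: (135 + 7)/1200 = 0.1183; f–br: (72 + 7)/1200 = 0.0658.
Expected DCO frequency = 0.1183 × 0.0658 ≈ 0.00778; observed = 7/1200 ≈ 0.00583.
Coefficient of coincidence = 0.00583/0.00778 ≈ 0.75; interference = 1 − 0.75 = 0.25.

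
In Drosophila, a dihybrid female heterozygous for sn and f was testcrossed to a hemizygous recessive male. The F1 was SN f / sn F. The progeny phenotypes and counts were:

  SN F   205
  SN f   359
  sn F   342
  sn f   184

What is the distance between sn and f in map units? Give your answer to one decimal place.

35.7 map units

The recombinant classes are SN F and sn f: 205 + 184 = 389.
Recombination frequency = 389/1090 = 0.3569 ≈ 35.7%, i.e. 35.7 map units.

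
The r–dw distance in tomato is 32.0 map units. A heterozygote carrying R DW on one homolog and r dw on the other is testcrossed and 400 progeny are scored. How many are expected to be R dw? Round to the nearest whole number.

A map distance of 32.0 map units corresponds to a recombination frequency of 0.320.
The F1 is R DW / r dw, so R dw is a recombinant gamete class with expected frequency r/2 = 0.320/2 = 0.1600.
Expected number = 0.1600 × 400 = 64.00 ≈ 64.

64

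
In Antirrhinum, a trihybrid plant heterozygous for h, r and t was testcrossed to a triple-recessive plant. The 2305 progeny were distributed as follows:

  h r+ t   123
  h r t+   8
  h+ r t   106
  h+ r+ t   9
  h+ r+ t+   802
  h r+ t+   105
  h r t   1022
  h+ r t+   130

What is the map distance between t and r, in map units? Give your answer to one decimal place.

11.7 map units

The two most frequent reciprocal classes, h r t and h+ r+ t+, are the parental types, so the F1 was h r t / h+ r+ t+.
The two rarest classes, h r t+ and h+ r+ t, are the double crossovers. Comparing them with the parentals, only the t allele has switched, so t is the middle locus and the order is h – t – r.
Crossovers in the t–r interval produce the single-crossover classes h r+ t and h+ r t+ (123 + 130 = 253) plus the double crossovers (17).
RF(t–r) = (253 + 17) / 2305 = 270/2305 = 0.1171 → 11.7 map units.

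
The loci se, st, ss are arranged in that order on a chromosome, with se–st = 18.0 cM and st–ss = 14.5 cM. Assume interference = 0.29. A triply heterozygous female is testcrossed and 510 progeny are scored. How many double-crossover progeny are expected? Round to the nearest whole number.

9

Map distances give recombination frequencies of 0.180 and 0.145 for the two intervals.
With interference 0.29 (so coincidence = 0.71), expected double-crossover frequency = 0.180 × 0.145 × 0.71 = 0.01853.
Expected number = 0.01853 × 510 = 9.45 ≈ 9.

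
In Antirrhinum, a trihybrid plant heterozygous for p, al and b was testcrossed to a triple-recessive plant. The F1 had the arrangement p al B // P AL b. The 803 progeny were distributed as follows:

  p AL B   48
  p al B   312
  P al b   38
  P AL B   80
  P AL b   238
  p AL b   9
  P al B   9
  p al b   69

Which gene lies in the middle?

p

The two rarest classes, P al B and p AL b, are the double crossovers. Comparing them with the parentals, only the p allele has switched, so p is the middle locus and the order is b – p – al.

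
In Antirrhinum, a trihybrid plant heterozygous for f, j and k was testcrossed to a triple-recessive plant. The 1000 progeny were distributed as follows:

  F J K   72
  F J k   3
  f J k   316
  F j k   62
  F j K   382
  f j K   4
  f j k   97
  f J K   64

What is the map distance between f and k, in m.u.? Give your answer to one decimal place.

13.3 m.u.

The two most frequent reciprocal classes, f J k and F j K, are the parental types, so the F1 was f J k / F j K.
The two rarest classes, F J k and f j K, are the double crossovers. Comparing them with the parentals, only the f allele has switched, so f is the middle locus and the order is k – f – j.
Crossovers in the k–f interval produce the single-crossover classes f J K and F j k (64 + 62 = 126) plus the double crossovers (7).
RF(k–f) = (126 + 7) / 1000 = 133/1000 = 0.1330 → 13.3 m.u.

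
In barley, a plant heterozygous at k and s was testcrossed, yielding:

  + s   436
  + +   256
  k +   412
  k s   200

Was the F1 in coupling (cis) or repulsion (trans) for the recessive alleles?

trans

The two most frequent classes are + s (436) and k + (412); these are the parental (non-recombinant) types.
So the F1 carried + s on one chromosome and k + on the other — the recessive alleles are on opposite chromosomes (trans / repulsion).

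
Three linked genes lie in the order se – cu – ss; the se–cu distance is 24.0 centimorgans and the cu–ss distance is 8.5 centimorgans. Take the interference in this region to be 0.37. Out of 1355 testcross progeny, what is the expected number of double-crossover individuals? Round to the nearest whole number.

17

Map distances give recombination frequencies of 0.240 and 0.085 for the two intervals.
With interference 0.37 (so coincidence = 0.63), expected double-crossover frequency = 0.240 × 0.085 × 0.63 = 0.01285.
Expected number = 0.01285 × 1355 = 17.41 ≈ 17.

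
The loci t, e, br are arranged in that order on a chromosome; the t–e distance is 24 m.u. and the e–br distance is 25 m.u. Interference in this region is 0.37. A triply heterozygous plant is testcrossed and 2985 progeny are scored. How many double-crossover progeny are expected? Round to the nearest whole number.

113

Map distances give recombination frequencies of 0.240 and 0.250 for the two intervals.
With interference 0.37 (so coincidence = 0.63), expected double-crossover frequency = 0.240 × 0.250 × 0.63 = 0.03780.
Expected number = 0.03780 × 2985 = 112.83 ≈ 113.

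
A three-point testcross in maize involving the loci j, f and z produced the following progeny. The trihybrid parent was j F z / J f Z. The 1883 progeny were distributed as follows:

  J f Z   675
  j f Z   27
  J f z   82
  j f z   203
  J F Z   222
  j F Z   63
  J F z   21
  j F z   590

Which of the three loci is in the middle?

The two rarest classes, J F z and j f Z, are the double crossovers. Comparing them with the parentals, only the j allele has switched, so j is the middle locus and the order is f – j – z.

j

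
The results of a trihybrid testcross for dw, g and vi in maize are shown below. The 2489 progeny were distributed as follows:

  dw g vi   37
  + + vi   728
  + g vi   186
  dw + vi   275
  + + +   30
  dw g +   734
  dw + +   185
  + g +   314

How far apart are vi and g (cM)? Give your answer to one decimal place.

The two most frequent reciprocal classes, + + vi and dw g +, are the parental types, so the F1 was + + vi / dw g +.
The two rarest classes, + + + and dw g vi, are the double crossovers. Comparing them with the parentals, only the vi allele has switched, so vi is the middle locus and the order is g – vi – dw.
Crossovers in the g–vi interval produce the single-crossover classes + g vi and dw + + (186 + 185 = 371) plus the double crossovers (67).
RF(g–vi) = (371 + 67) / 2489 = 438/2489 = 0.1760 → 17.6 cM.

17.6 cM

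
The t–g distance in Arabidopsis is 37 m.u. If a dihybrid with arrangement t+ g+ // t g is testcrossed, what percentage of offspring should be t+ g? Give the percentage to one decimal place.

18.5%

A map distance of 37 m.u. corresponds to a recombination frequency of 0.370.
The F1 is t+ g+ / t g, so t+ g is a recombinant gamete class with expected frequency r/2 = 0.370/2 = 0.1850.
That is 0.1850 = 18.5% of the progeny.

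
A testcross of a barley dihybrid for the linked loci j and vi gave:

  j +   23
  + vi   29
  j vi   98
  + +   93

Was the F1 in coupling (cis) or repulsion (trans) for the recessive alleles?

The two most frequent classes are + + (93) and j vi (98); these are the parental (non-recombinant) types.
So the F1 carried + + on one chromosome and j vi on the other — the recessive alleles are on the same chromosome (cis / coupling).

cis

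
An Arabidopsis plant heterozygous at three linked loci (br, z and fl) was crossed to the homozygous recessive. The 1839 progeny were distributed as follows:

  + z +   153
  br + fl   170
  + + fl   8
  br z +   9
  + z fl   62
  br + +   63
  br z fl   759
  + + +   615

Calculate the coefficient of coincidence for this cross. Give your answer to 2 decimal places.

The two most frequent reciprocal classes, + + + and br z fl, are the parental types, so the F1 was + + + / br z fl.
The two rarest classes, + + fl and br z +, are the double crossovers. Comparing them with the parentals, only the fl allele has switched, so fl is the middle locus and the order is br – fl – z.
br–fl: (125 + 17)/1839 = 0.0772; fl–z: (323 + 17)/1839 = 0.1849.
Expected DCO frequency = 0.0772 × 0.1849 ≈ 0.01427; observed = 17/1839 ≈ 0.00924.
Coefficient of coincidence = 0.00924/0.01427 ≈ 0.65.

0.65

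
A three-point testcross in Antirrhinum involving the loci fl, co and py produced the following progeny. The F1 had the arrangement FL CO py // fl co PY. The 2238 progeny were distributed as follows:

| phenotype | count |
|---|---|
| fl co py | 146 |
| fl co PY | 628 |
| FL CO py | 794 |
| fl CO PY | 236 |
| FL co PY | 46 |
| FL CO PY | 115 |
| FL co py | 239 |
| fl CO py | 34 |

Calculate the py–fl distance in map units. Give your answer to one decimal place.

The two rarest classes, fl CO py and FL co PY, are the double crossovers. Comparing them with the parentals, only the fl allele has switched, so fl is the middle locus and the order is py – fl – co.
Crossovers in the py–fl interval produce the single-crossover classes FL CO PY and fl co py (115 + 146 = 261) plus the double crossovers (80).
RF(py–fl) = (261 + 80) / 2238 = 341/2238 = 0.1524 → 15.2 map units.

15.2 map units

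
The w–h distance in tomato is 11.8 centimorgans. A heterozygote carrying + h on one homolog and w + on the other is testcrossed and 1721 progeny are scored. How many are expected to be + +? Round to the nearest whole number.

A map distance of 11.8 centimorgans corresponds to a recombination frequency of 0.118.
The F1 is + h / w +, so + + is a recombinant gamete class with expected frequency r/2 = 0.118/2 = 0.0590.
Expected number = 0.0590 × 1721 = 101.54 ≈ 102.

102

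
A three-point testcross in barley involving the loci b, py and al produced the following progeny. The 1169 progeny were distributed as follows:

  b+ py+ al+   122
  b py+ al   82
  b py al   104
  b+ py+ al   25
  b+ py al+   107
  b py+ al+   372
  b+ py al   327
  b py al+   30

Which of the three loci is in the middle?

py

The two most frequent reciprocal classes, b+ py al and b py+ al+, are the parental types, so the F1 was b+ py al / b py+ al+.
The two rarest classes, b+ py+ al and b py al+, are the double crossovers. Comparing them with the parentals, only the py allele has switched, so py is the middle locus and the order is al – py – b.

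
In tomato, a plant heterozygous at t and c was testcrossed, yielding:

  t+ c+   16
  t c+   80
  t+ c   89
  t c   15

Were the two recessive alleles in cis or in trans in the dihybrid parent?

The two most frequent classes are t+ c (89) and t c+ (80); these are the parental (non-recombinant) types.
So the F1 carried t+ c on one chromosome and t c+ on the other — the recessive alleles are on opposite chromosomes (trans / repulsion).

trans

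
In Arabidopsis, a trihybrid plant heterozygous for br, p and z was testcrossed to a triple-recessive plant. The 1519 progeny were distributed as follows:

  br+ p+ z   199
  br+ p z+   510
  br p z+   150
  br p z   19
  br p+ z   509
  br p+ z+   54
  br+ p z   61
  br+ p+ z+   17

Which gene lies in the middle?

p

The two most frequent reciprocal classes, br+ p z+ and br p+ z, are the parental types, so the F1 was br+ p z+ / br p+ z.
The two rarest classes, br+ p+ z+ and br p z, are the double crossovers. Comparing them with the parentals, only the p allele has switched, so p is the middle locus and the order is z – p – br.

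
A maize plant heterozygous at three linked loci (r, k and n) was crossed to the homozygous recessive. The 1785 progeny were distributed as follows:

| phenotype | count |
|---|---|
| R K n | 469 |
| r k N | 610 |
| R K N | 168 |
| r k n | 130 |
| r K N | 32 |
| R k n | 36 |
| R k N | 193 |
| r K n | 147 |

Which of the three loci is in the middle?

k

The two most frequent reciprocal classes, r k N and R K n, are the parental types, so the F1 was r k N / R K n.
The two rarest classes, r K N and R k n, are the double crossovers. Comparing them with the parentals, only the k allele has switched, so k is the middle locus and the order is r – k – n.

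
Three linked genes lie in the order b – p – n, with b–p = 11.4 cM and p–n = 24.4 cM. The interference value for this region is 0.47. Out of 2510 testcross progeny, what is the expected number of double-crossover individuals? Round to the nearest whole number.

Map distances give recombination frequencies of 0.114 and 0.244 for the two intervals.
With interference 0.47 (so coincidence = 0.53), expected double-crossover frequency = 0.114 × 0.244 × 0.53 = 0.01474.
Expected number = 0.01474 × 2510 = 37.00 ≈ 37.

37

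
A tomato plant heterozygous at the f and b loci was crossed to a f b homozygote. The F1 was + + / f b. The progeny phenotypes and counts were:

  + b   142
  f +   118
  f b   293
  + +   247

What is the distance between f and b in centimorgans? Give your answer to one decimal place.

32.5 centimorgans

The recombinant classes are + b and f +: 142 + 118 = 260.
Recombination frequency = 260/800 = 0.3250 ≈ 32.5%, i.e. 32.5 centimorgans.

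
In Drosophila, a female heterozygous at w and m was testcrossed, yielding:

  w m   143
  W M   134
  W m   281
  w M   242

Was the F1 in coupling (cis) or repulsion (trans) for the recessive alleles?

The two most frequent classes are W m (281) and w M (242); these are the parental (non-recombinant) types.
So the F1 carried W m on one chromosome and w M on the other — the recessive alleles are on opposite chromosomes (trans / repulsion).

trans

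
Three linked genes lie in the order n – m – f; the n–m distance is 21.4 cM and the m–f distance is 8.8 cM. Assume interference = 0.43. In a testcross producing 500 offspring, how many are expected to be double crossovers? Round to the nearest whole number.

Map distances give recombination frequencies of 0.214 and 0.088 for the two intervals.
With interference 0.43 (so coincidence = 0.57), expected double-crossover frequency = 0.214 × 0.088 × 0.57 = 0.01073.
Expected number = 0.01073 × 500 = 5.37 ≈ 5.

5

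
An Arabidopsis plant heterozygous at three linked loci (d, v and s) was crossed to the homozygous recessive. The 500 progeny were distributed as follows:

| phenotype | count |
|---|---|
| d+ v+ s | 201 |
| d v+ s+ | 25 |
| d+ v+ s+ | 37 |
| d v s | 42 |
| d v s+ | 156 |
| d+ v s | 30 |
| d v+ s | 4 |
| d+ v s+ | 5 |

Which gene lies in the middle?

The two most frequent reciprocal classes, d v s+ and d+ v+ s, are the parental types, so the F1 was d v s+ / d+ v+ s.
The two rarest classes, d+ v s+ and d v+ s, are the double crossovers. Comparing them with the parentals, only the d allele has switched, so d is the middle locus and the order is v – d – s.

d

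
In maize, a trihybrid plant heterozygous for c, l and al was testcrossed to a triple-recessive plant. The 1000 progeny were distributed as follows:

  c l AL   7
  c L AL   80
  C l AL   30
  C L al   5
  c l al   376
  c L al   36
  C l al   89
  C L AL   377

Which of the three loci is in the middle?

The two most frequent reciprocal classes, c l al and C L AL, are the parental types, so the F1 was c l al / C L AL.
The two rarest classes, c l AL and C L al, are the double crossovers. Comparing them with the parentals, only the al allele has switched, so al is the middle locus and the order is l – al – c.

al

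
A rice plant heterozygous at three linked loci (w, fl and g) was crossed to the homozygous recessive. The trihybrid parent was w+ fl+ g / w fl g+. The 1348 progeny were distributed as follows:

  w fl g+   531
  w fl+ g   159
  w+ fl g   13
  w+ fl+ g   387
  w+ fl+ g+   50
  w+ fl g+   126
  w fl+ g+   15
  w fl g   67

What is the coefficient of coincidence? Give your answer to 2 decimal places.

The two rarest classes, w+ fl g and w fl+ g+, are the double crossovers. Comparing them with the parentals, only the fl allele has switched, so fl is the middle locus and the order is w – fl – g.
w–fl: (285 + 28)/1348 = 0.2322; fl–g: (117 + 28)/1348 = 0.1076.
Expected DCO frequency = 0.2322 × 0.1076 ≈ 0.02498; observed = 28/1348 ≈ 0.02077.
Coefficient of coincidence = 0.02077/0.02498 ≈ 0.83.

0.83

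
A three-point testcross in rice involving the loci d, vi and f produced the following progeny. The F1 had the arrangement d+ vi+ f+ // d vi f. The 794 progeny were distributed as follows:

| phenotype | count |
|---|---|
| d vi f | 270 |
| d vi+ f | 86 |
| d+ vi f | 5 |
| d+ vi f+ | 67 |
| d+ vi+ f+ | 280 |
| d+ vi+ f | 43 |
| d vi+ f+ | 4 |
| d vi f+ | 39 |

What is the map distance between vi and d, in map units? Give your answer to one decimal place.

20.4 map units

The two rarest classes, d vi+ f+ and d+ vi f, are the double crossovers. Comparing them with the parentals, only the d allele has switched, so d is the middle locus and the order is vi – d – f.
Crossovers in the vi–d interval produce the single-crossover classes d+ vi f+ and d vi+ f (67 + 86 = 153) plus the double crossovers (9).
RF(vi–d) = (153 + 9) / 794 = 162/794 = 0.2040 → 20.4 map units.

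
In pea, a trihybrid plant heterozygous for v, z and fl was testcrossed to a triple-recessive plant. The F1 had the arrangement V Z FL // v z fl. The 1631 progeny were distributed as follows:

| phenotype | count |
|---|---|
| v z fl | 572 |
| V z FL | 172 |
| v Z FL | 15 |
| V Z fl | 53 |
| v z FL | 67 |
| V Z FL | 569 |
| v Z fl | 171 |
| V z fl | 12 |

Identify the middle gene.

The two rarest classes, v Z FL and V z fl, are the double crossovers. Comparing them with the parentals, only the v allele has switched, so v is the middle locus and the order is z – v – fl.

v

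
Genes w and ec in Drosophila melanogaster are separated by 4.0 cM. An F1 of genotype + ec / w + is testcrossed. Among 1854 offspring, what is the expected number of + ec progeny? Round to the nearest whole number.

A map distance of 4.0 cM corresponds to a recombination frequency of 0.040.
The F1 is + ec / w +, so + ec is a parental gamete class with expected frequency (1 − r)/2 = 0.960/2 = 0.4800.
Expected number = 0.4800 × 1854 = 889.92 ≈ 890.

890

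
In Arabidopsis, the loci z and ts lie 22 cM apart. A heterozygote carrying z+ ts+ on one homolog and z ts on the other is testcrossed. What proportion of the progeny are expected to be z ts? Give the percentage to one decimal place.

A map distance of 22 cM corresponds to a recombination frequency of 0.220.
The F1 is z+ ts+ / z ts, so z ts is a parental gamete class with expected frequency (1 − r)/2 = 0.780/2 = 0.3900.
That is 0.3900 = 39.0% of the progeny.

39.0%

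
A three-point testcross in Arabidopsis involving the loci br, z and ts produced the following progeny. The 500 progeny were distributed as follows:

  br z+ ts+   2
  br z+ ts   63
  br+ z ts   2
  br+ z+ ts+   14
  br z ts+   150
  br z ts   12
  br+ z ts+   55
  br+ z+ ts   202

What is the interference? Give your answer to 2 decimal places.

The two most frequent reciprocal classes, br z ts+ and br+ z+ ts, are the parental types, so the F1 was br z ts+ / br+ z+ ts.
The two rarest classes, br z+ ts+ and br+ z ts, are the double crossovers. Comparing them with the parentals, only the z allele has switched, so z is the middle locus and the order is ts – z – br.
ts–z: (26 + 4)/500 = 0.0600; z–br: (118 + 4)/500 = 0.2440.
Expected DCO frequency = 0.0600 × 0.2440 ≈ 0.01464; observed = 4/500 ≈ 0.00800.
Coefficient of coincidence = 0.00800/0.01464 ≈ 0.55; interference = 1 − 0.55 = 0.45.

0.45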